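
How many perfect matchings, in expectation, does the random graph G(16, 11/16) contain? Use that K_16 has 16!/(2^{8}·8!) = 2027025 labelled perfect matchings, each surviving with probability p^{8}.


K_16 has 16!/(2^{8}·8!) = 2027025 labelled perfect matchings.
For each such perfect matching H, let X_H = 1 if all 8 edges of H are present in G. Then P[X_H = 1] = p^{8} = (11/16)^{8} = 214358881/4294967296.
By linearity of expectation: E[X] = Σ_H E[X_H] = 2027025 · p^{8} = 2027025 · 214358881/4294967296 = 434510810759025/4294967296.
Numerically: E[X] ≈ 1.01e+05.

E[X] = 2027025 · (11/16)^{8} = 434510810759025/4294967296 ≈ 1.01e+05.


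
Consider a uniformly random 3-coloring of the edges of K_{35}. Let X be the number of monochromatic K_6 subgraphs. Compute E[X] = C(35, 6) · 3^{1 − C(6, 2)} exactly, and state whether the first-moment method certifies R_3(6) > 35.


E[X] = C(35, 6) · 3^{1 − 15} = 1623160 · 3^{−14} = 1623160/4782969.
As a reduced fraction: E[X] = 1623160/4782969 ≈ 0.3393624.
Is E[X] < 1? YES.
Since E[X] < 1, there exists a 3-coloring of K_{35} with no monochromatic K_6; hence R_3(6) > 35.

E[X] = 1623160/4782969 ≈ 0.3393624; E[X] < 1, so R_3(6) > 35.


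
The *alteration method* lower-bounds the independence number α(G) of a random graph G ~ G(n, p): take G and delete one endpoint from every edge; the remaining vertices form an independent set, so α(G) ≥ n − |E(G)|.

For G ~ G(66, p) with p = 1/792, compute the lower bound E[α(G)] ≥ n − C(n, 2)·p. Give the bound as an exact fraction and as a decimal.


E[|E(G)|] = C(66, 2)·p = 2145 · (1/792) = 65/24.
E[α(G)] ≥ n − E[|E(G)|] = 66 − 65/24 = 1519/24.
Numerically: ≈ 63.292.
(This is only a lower bound; the true E[α(G)] may be larger.)

E[α(G)] ≥ 1519/24 ≈ 63.292.


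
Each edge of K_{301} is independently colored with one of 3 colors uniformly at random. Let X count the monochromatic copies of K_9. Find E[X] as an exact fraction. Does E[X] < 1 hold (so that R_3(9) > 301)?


E[X] = C(301, 9) · 3^{1 − 36} = 49533303936090975 · 3^{−35} = 49533303936090975/50031545098999707.
As a reduced fraction: E[X] = 16511101312030325/16677181699666569 ≈ 0.9900415.
Is E[X] < 1? YES.
Since E[X] < 1, there exists a 3-coloring of K_{301} with no monochromatic K_9; hence R_3(9) > 301.

E[X] = 16511101312030325/16677181699666569 ≈ 0.9900415; E[X] < 1, so R_3(9) > 301.


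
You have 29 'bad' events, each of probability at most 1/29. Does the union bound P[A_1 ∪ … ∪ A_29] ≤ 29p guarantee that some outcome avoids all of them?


Union bound: P[∪_{i=1}^{29} A_i] ≤ Σ_i P[A_i] ≤ 29·p = 29·(1/29) = 1.
Numerically: 1 ≈ 1.0000.
Is 1 < 1? NO.
Since the bound 1 is ≥ 1, the union bound is uninformative here; it does NOT by itself certify existence.

29·p = 1 ≈ 1.0000; existence NOT certified by the union bound.


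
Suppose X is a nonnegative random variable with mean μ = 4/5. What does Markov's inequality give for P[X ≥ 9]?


μ = E[X] = 4/5, a = 9.
Markov: P[X ≥ 9] ≤ μ/a = (4/5)/9 = 4/45.
Numerically: ≈ 0.08889.
(Since a = 9 > μ = 0.80000, the bound 4/45 is < 1 and informative.)

P[X ≥ 9] ≤ 4/45 ≈ 0.08889.


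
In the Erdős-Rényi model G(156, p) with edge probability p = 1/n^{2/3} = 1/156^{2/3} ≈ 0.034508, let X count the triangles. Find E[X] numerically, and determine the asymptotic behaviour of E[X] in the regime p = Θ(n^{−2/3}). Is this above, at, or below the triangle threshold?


Number of potential triangles: C(156, 3) = 620620.
Each occurs with probability p³ ≈ (0.034508)³ ≈ 4.1091387e-05.
By linearity: E[X] = C(156, 3)·p³ ≈ 620620 · 4.1091387e-05 ≈ 25.50214.
Since α = 2/3 < 1, p = c/n^{2/3} ≫ 1/n is above the triangle threshold p ~ 1/n. Asymptotically E[X] ~ (c³/6)·n^{3(1−α)} = (1³/6)·n^{1} → ∞; triangles are abundant w.h.p.

E[X] ≈ 25.50214; in regime p = Θ(1/n^{2/3}) E[X] diverges (above the triangle threshold p ~ 1/n).


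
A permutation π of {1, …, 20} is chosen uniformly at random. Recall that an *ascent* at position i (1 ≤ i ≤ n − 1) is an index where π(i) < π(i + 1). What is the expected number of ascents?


Write X = Σ X_I over i = 1, …, 19, with X_I the indicator of one ascent.
There are 19 indicators.
For each fixed i, the pair (π(i), π(i+1)) is a uniformly random ordered pair of distinct values from {1, …, 20}; by symmetry P[π(i) < π(i+1)] = 1/2.
By linearity: E[X] = 19 · (1/2) = (20 − 1) · (1/2) = 19/2 ≈ 9.5000.

E[X] = 19/2 = 9.5000.


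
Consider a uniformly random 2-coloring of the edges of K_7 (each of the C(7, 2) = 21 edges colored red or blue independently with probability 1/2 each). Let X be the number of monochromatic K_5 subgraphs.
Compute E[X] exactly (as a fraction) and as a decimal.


Let X = Σ_S X_S over the C(7, 5) = 21 subsets S of size 5, where X_S = 1 if the K_5 on S is monochromatic.
For a fixed S, the K_5 on S has C(5, 2) = 10 edges. P[all 10 edges red] = (1/2)^10, and likewise for blue, so P[monochromatic] = 2·(1/2)^10 = 2^{1 − 10} = 1/512.
Summing: E[X] = C(7, 5) · 2^{1 − 10} = 21 · 1/512 = 21/512.
Numerically: E[X] ≈ 0.041016.

E[X] = C(7,5)·2^(1−C(5,2)) = 21/512 ≈ 0.041016.


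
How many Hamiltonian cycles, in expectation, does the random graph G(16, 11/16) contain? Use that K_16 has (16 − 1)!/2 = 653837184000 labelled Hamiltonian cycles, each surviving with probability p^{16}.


K_16 has (16 − 1)!/2 = 653837184000 labelled Hamiltonian cycles.
For each such Hamiltonian cycle H, let X_H = 1 if all 16 edges of H are present in G. Then P[X_H = 1] = p^{16} = (11/16)^{16} = 45949729863572161/18446744073709551616.
Summing the indicators: E[X] = Σ_H E[X_H] = 653837184000 · p^{16} = 653837184000 · 45949729863572161/18446744073709551616 = 29339494120662818290072875/18014398509481984.
Numerically: E[X] ≈ 1.62867e+09.

E[X] = 653837184000 · (11/16)^{16} = 29339494120662818290072875/18014398509481984 ≈ 1.62867e+09.


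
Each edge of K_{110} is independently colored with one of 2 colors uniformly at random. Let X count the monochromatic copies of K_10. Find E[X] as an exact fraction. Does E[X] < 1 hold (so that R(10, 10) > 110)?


E[X] = C(110, 10) · 2^{1 − 45} = 46897636623981 · 2^{−44} = 46897636623981/17592186044416.
As a reduced fraction: E[X] = 46897636623981/17592186044416 ≈ 2.666.
Is E[X] < 1? NO.
Since E[X] ≥ 1, the first-moment bound is inconclusive at n = 110; it does NOT by itself certify R(10, 10) > 110.

E[X] = 46897636623981/17592186044416 ≈ 2.666; E[X] ≥ 1; first-moment method inconclusive here.


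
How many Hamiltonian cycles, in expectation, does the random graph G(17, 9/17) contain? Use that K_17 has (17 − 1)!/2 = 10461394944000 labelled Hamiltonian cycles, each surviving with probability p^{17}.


K_17 has (17 − 1)!/2 = 10461394944000 labelled Hamiltonian cycles.
For each such Hamiltonian cycle H, let X_H = 1 if all 17 edges of H are present in G. Then P[X_H = 1] = p^{17} = (9/17)^{17} = 16677181699666569/827240261886336764177.
Summing the indicators: E[X] = Σ_H E[X_H] = 10461394944000 · p^{17} = 10461394944000 · 16677181699666569/827240261886336764177 = 174466584313061171422427136000/827240261886336764177.
Numerically: E[X] ≈ 2.11e+08.

E[X] = 10461394944000 · (9/17)^{17} = 174466584313061171422427136000/827240261886336764177 ≈ 2.11e+08.


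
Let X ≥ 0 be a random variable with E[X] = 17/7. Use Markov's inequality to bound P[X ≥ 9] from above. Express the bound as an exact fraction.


μ = E[X] = 17/7, a = 9.
Markov: P[X ≥ 9] ≤ μ/a = (17/7)/9 = 17/63.
Numerically: ≈ 0.26984.
(Since a = 9 > μ = 2.42857, the bound 17/63 is < 1 and informative.)

P[X ≥ 9] ≤ 17/63 ≈ 0.26984.


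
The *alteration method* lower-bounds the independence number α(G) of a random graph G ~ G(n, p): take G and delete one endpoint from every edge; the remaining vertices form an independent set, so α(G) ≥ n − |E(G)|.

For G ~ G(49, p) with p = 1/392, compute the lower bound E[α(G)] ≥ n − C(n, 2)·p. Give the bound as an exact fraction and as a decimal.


E[|E(G)|] = C(49, 2)·p = 1176 · (1/392) = 3.
E[α(G)] ≥ n − E[|E(G)|] = 49 − 3 = 46.
Numerically: ≈ 46.0000.
(This is only a lower bound; the true E[α(G)] may be larger.)

E[α(G)] ≥ 46 ≈ 46.0000.


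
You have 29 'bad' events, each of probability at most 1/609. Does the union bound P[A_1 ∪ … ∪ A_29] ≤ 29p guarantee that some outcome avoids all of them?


Union bound: P[∪_{i=1}^{29} A_i] ≤ Σ_i P[A_i] ≤ 29·p = 29·(1/609) = 1/21.
Numerically: 1/21 ≈ 0.0476.
Is 1/21 < 1? YES.
Since P[∪ A_i] ≤ 1/21 < 1, the complement has P[∩ A_i^c] ≥ 1 − 1/21 = 20/21 > 0, so some outcome avoids every A_i.

29·p = 1/21 ≈ 0.0476; existence CERTIFIED by the union bound.


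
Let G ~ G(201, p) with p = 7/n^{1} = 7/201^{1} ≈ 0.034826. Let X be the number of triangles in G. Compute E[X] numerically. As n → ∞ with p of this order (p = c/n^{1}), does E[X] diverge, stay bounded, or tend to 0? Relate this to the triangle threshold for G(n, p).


Number of potential triangles: C(201, 3) = 1333300.
Each occurs with probability p³ ≈ (0.034826)³ ≈ 4.2238253e-05.
By linearity: E[X] = C(201, 3)·p³ ≈ 1333300 · 4.2238253e-05 ≈ 56.31626.
Here α = 1, so p = 7/n is exactly at the triangle threshold p ~ 1/n. Asymptotically E[X] → c³/6 = 7³/6 = 343/6 ≈ 57.16667, a bounded constant. In this regime the triangle count is asymptotically Poisson(c³/6).

E[X] ≈ 56.31626; in regime p = Θ(1/n^{1}) E[X] stays bounded (at the triangle threshold p ~ 1/n).


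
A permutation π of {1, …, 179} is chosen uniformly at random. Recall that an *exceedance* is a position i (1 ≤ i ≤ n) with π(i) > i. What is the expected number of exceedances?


Write X = Σ_{i=1}^{179} X_i, where X_i = 1_{π(i) > i}.
For each fixed i, π(i) is uniform over {1, …, 179} (marginal of a uniform permutation), so P[π(i) > i] = (n − i)/n. Summing: Σ_{i=1}^{179} (n − i)/n = (0 + 1 + … + 178)/179 = 179(179 − 1)/(2·179) = (179 − 1)/2.
Hence E[X] = Σ_{i=1}^{179} (179 − i)/179 = 89 ≈ 89.000000.

E[X] = 89 = 89.000000.


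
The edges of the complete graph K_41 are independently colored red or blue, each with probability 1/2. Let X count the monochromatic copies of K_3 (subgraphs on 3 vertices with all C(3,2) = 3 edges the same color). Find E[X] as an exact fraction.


Let X = Σ_S X_S over the C(41, 3) = 10660 subsets S of size 3, where X_S = 1 if the K_3 on S is monochromatic.
For a fixed S, the K_3 on S has C(3, 2) = 3 edges. P[all 3 edges red] = (1/2)^3, and likewise for blue, so P[monochromatic] = 2·(1/2)^3 = 2^{1 − 3} = 1/4.
By linearity of expectation: E[X] = C(41, 3) · 2^{1 − 3} = 10660 · 1/4 = 2665.
Numerically: E[X] ≈ 2665.000.

E[X] = C(41,3)·2^(1−C(3,2)) = 2665 ≈ 2665.000.


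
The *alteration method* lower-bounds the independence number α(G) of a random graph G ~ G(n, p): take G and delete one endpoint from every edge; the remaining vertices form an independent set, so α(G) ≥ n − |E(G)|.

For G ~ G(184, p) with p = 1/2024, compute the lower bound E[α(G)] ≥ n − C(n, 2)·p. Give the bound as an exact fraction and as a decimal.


E[|E(G)|] = C(184, 2)·p = 16836 · (1/2024) = 183/22.
E[α(G)] ≥ n − E[|E(G)|] = 184 − 183/22 = 3865/22.
Numerically: ≈ 175.68182.
(This is only a lower bound; the true E[α(G)] may be larger.)

E[α(G)] ≥ 3865/22 ≈ 175.68182.


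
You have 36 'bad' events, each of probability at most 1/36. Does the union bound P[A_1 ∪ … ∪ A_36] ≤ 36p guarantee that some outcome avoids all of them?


Union bound: P[∪_{i=1}^{36} A_i] ≤ Σ_i P[A_i] ≤ 36·p = 36·(1/36) = 1.
Numerically: 1 ≈ 1.000.
Is 1 < 1? NO.
Since the bound 1 is ≥ 1, the union bound is uninformative here; it does NOT by itself certify existence.

36·p = 1 ≈ 1.000; existence NOT certified by the union bound.


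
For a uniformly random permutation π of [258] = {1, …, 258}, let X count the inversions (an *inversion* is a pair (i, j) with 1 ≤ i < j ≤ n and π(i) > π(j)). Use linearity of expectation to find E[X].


Write X = Σ X_I over the C(258, 2) = 33153 pairs i < j, with X_I the indicator of one inversion.
There are 33153 indicators.
For each fixed pair i < j, the values π(i) and π(j) are two distinct elements of {1, …, 258} in uniformly random order; by symmetry P[π(i) > π(j)] = 1/2.
By linearity: E[X] = 33153 · (1/2) = C(258, 2) · (1/2) = 33153/2 = 33153/2 ≈ 16576.500.

E[X] = 33153/2 = 16576.500.


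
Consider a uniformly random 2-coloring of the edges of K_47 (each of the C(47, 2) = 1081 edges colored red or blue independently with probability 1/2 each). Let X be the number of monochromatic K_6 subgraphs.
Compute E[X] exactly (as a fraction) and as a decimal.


Let X = Σ_S X_S over the C(47, 6) = 10737573 subsets S of size 6, where X_S = 1 if the K_6 on S is monochromatic.
For a fixed S, the K_6 on S has C(6, 2) = 15 edges. P[all 15 edges red] = (1/2)^15, and likewise for blue, so P[monochromatic] = 2·(1/2)^15 = 2^{1 − 15} = 1/16384.
Summing: E[X] = C(47, 6) · 2^{1 − 15} = 10737573 · 1/16384 = 10737573/16384.
Numerically: E[X] ≈ 655.369.

E[X] = C(47,6)·2^(1−C(6,2)) = 10737573/16384 ≈ 655.369.


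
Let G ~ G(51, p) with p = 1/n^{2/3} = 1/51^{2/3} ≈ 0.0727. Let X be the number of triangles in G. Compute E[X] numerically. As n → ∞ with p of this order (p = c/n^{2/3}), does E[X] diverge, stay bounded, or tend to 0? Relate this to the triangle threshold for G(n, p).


Number of potential triangles: C(51, 3) = 20825.
Each occurs with probability p³ ≈ (0.0727)³ ≈ 3.84468e-04.
By linearity: E[X] = C(51, 3)·p³ ≈ 20825 · 3.84468e-04 ≈ 8.007.
Since α = 2/3 < 1, p = c/n^{2/3} ≫ 1/n is above the triangle threshold p ~ 1/n. Asymptotically E[X] ~ (c³/6)·n^{3(1−α)} = (1³/6)·n^{1} → ∞; triangles are abundant w.h.p.

E[X] ≈ 8.007; in regime p = Θ(1/n^{2/3}) E[X] diverges (above the triangle threshold p ~ 1/n).


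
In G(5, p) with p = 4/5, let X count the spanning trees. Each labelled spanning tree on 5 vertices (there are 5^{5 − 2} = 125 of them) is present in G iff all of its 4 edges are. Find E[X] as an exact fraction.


K_5 has 5^{5 − 2} = 125 labelled spanning trees.
For each such spanning tree H, let X_H = 1 if all 4 edges of H are present in G. Then P[X_H = 1] = p^{4} = (4/5)^{4} = 256/625.
Summing the indicators: E[X] = Σ_H E[X_H] = 125 · p^{4} = 125 · 256/625 = 256/5.
Numerically: E[X] ≈ 51.2.

E[X] = 125 · (4/5)^{4} = 256/5 ≈ 51.2.


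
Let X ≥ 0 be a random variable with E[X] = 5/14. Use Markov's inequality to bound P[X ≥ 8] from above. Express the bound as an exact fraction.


μ = E[X] = 5/14, a = 8.
Markov: P[X ≥ 8] ≤ μ/a = (5/14)/8 = 5/112.
Numerically: ≈ 0.044643.
(Since a = 8 > μ = 0.357143, the bound 5/112 is < 1 and informative.)

P[X ≥ 8] ≤ 5/112 ≈ 0.044643.


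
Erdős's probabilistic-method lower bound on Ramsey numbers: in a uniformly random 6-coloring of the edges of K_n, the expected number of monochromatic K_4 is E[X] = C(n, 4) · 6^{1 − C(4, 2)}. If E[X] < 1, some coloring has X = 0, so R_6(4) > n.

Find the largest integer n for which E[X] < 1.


We need C(n, 4) · 6^{1 − 6} < 1, i.e. C(n, 4) < 6^{6 − 1} = 7776.
Check values of n near the boundary:
  n = 19: C(19, 4) = 3876; 3876 < 7776? YES
  n = 20: C(20, 4) = 4845; 4845 < 7776? YES
  n = 21: C(21, 4) = 5985; 5985 < 7776? YES
  n = 22: C(22, 4) = 7315; 7315 < 7776? YES
  n = 23: C(23, 4) = 8855; 8855 < 7776? NO
The largest n with C(n, 4) < 7776 is n = 22 (where E[X] = 7315/7776 ≈ 0.9407). Hence R_6(4) > 22, i.e. R_6(4) ≥ 23.

Largest n = 22; hence R_6(4) > 22.


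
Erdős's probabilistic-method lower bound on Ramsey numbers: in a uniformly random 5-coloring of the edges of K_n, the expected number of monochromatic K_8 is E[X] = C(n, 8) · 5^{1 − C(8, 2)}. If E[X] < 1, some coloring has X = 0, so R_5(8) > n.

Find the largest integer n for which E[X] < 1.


We need C(n, 8) · 5^{1 − 28} < 1, i.e. C(n, 8) < 5^{28 − 1} = 7450580596923828125.
Check values of n near the boundary:
  n = 859: C(859, 8) = 7115855595170747139; 7115855595170747139 < 7450580596923828125? YES
  n = 860: C(860, 8) = 7182671140665308145; 7182671140665308145 < 7450580596923828125? YES
  n = 861: C(861, 8) = 7250034996615275865; 7250034996615275865 < 7450580596923828125? YES
  n = 862: C(862, 8) = 7317951015318931845; 7317951015318931845 < 7450580596923828125? YES
  n = 863: C(863, 8) = 7386423071602617757; 7386423071602617757 < 7450580596923828125? YES
  n = 864: C(864, 8) = 7455455062926006708; 7455455062926006708 < 7450580596923828125? NO
  n = 865: C(865, 8) = 7525050909487743060; 7525050909487743060 < 7450580596923828125? NO
The largest n with C(n, 8) < 7450580596923828125 is n = 863 (where E[X] = 7386423071602617757/7450580596923828125 ≈ 0.9914). Hence R_5(8) > 863, i.e. R_5(8) ≥ 864.

Largest n = 863; hence R_5(8) > 863.


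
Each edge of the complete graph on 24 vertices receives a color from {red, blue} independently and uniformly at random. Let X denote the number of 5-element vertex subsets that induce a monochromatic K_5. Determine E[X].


Let X = Σ_S X_S over the C(24, 5) = 42504 subsets S of size 5, where X_S = 1 if the K_5 on S is monochromatic.
For a fixed S, the K_5 on S has C(5, 2) = 10 edges. P[all 10 edges red] = (1/2)^10, and likewise for blue, so P[monochromatic] = 2·(1/2)^10 = 2^{1 − 10} = 1/512.
By linearity of expectation: E[X] = C(24, 5) · 2^{1 − 10} = 42504 · 1/512 = 5313/64.
Numerically: E[X] ≈ 83.016.

E[X] = C(24,5)·2^(1−C(5,2)) = 5313/64 ≈ 83.016.


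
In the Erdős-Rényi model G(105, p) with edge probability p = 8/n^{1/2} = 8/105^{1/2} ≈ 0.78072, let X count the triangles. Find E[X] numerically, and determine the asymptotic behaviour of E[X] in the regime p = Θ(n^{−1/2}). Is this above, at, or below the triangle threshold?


Number of potential triangles: C(105, 3) = 187460.
Each occurs with probability p³ ≈ (0.78072)³ ≈ 4.75867464e-01.
By linearity: E[X] = C(105, 3)·p³ ≈ 187460 · 4.75867464e-01 ≈ 89206.114828.
Since α = 1/2 < 1, p = c/n^{1/2} ≫ 1/n is above the triangle threshold p ~ 1/n. Asymptotically E[X] ~ (c³/6)·n^{3(1−α)} = (8³/6)·n^{1.5} → ∞; triangles are abundant w.h.p.

E[X] ≈ 89206.114828; in regime p = Θ(1/n^{1/2}) E[X] diverges (above the triangle threshold p ~ 1/n).


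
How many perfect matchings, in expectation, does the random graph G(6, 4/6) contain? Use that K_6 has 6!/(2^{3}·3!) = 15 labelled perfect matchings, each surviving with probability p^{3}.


K_6 has 6!/(2^{3}·3!) = 15 labelled perfect matchings.
For each such perfect matching H, let X_H = 1 if all 3 edges of H are present in G. Then P[X_H = 1] = p^{3} = (2/3)^{3} = 8/27.
Summing the indicators: E[X] = Σ_H E[X_H] = 15 · p^{3} = 15 · 8/27 = 40/9.
Numerically: E[X] ≈ 4.44444.

E[X] = 15 · (2/3)^{3} = 40/9 ≈ 4.44444.


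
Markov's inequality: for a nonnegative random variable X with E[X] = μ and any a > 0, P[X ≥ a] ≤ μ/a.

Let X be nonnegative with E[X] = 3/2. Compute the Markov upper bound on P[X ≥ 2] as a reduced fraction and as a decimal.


μ = E[X] = 3/2, a = 2.
Markov: P[X ≥ 2] ≤ μ/a = (3/2)/2 = 3/4.
Numerically: ≈ 0.750000.
(Since a = 2 > μ = 1.500000, the bound 3/4 is < 1 and informative.)

P[X ≥ 2] ≤ 3/4 ≈ 0.750000.


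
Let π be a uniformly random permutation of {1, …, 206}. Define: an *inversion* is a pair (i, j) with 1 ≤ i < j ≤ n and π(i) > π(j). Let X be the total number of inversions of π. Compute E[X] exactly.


Write X = Σ X_I over the C(206, 2) = 21115 pairs i < j, with X_I the indicator of one inversion.
There are 21115 indicators.
For each fixed pair i < j, the values π(i) and π(j) are two distinct elements of {1, …, 206} in uniformly random order; by symmetry P[π(i) > π(j)] = 1/2.
By linearity: E[X] = 21115 · (1/2) = C(206, 2) · (1/2) = 21115/2 = 21115/2 ≈ 10557.50000.

E[X] = 21115/2 = 10557.50000.


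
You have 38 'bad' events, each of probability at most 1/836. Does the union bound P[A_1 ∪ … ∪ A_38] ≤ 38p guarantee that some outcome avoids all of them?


Union bound: P[∪_{i=1}^{38} A_i] ≤ Σ_i P[A_i] ≤ 38·p = 38·(1/836) = 1/22.
Numerically: 1/22 ≈ 0.0455.
Is 1/22 < 1? YES.
Since P[∪ A_i] ≤ 1/22 < 1, the complement has P[∩ A_i^c] ≥ 1 − 1/22 = 21/22 > 0, so some outcome avoids every A_i.

38·p = 1/22 ≈ 0.0455; existence CERTIFIED by the union bound.


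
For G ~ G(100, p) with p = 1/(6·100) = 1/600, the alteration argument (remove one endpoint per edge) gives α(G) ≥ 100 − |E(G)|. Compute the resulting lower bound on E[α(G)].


E[|E(G)|] = C(100, 2)·p = 4950 · (1/600) = 33/4.
E[α(G)] ≥ n − E[|E(G)|] = 100 − 33/4 = 367/4.
Numerically: ≈ 91.750.
(This is only a lower bound; the true E[α(G)] may be larger.)

E[α(G)] ≥ 367/4 ≈ 91.750.


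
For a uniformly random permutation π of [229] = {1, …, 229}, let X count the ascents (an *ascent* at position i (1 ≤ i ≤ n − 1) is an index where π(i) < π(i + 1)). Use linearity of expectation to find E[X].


Write X = Σ X_I over i = 1, …, 228, with X_I the indicator of one ascent.
There are 228 indicators.
For each fixed i, the pair (π(i), π(i+1)) is a uniformly random ordered pair of distinct values from {1, …, 229}; by symmetry P[π(i) < π(i+1)] = 1/2.
By linearity: E[X] = 228 · (1/2) = (229 − 1) · (1/2) = 114 ≈ 114.0000.

E[X] = 114 = 114.0000.


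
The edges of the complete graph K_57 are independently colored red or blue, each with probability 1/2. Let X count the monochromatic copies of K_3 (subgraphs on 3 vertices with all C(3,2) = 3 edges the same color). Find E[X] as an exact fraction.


Let X = Σ_S X_S over the C(57, 3) = 29260 subsets S of size 3, where X_S = 1 if the K_3 on S is monochromatic.
For a fixed S, the K_3 on S has C(3, 2) = 3 edges. P[all 3 edges red] = (1/2)^3, and likewise for blue, so P[monochromatic] = 2·(1/2)^3 = 2^{1 − 3} = 1/4.
Summing: E[X] = C(57, 3) · 2^{1 − 3} = 29260 · 1/4 = 7315.
Numerically: E[X] ≈ 7315.000.

E[X] = C(57,3)·2^(1−C(3,2)) = 7315 ≈ 7315.000.


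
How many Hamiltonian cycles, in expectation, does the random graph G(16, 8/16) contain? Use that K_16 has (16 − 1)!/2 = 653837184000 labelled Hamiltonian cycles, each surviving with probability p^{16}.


K_16 has (16 − 1)!/2 = 653837184000 labelled Hamiltonian cycles.
For each such Hamiltonian cycle H, let X_H = 1 if all 16 edges of H are present in G. Then P[X_H = 1] = p^{16} = (1/2)^{16} = 1/65536.
By linearity: E[X] = Σ_H E[X_H] = 653837184000 · p^{16} = 653837184000 · 1/65536 = 638512875/64.
Numerically: E[X] ≈ 9.977e+06.

E[X] = 653837184000 · (1/2)^{16} = 638512875/64 ≈ 9.977e+06.


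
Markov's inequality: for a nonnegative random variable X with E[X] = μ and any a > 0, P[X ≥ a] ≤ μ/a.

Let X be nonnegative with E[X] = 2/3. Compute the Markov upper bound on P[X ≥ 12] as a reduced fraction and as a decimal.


μ = E[X] = 2/3, a = 12.
Markov: P[X ≥ 12] ≤ μ/a = (2/3)/12 = 1/18.
Numerically: ≈ 0.05556.
(Since a = 12 > μ = 0.66667, the bound 1/18 is < 1 and informative.)

P[X ≥ 12] ≤ 1/18 ≈ 0.05556.


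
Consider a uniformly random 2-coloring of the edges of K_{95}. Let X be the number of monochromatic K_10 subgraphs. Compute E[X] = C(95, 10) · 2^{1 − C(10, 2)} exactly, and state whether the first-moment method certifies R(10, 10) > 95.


E[X] = C(95, 10) · 2^{1 − 45} = 10104934117421 · 2^{−44} = 10104934117421/17592186044416.
As a reduced fraction: E[X] = 10104934117421/17592186044416 ≈ 0.57440.
Is E[X] < 1? YES.
Since E[X] < 1, there exists a 2-coloring of K_{95} with no monochromatic K_10; hence R(10, 10) > 95.

E[X] = 10104934117421/17592186044416 ≈ 0.57440; E[X] < 1, so R(10, 10) > 95.


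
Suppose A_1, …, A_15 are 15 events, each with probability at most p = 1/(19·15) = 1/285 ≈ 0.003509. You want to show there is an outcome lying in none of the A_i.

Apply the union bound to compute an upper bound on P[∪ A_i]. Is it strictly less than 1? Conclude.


Union bound: P[∪_{i=1}^{15} A_i] ≤ Σ_i P[A_i] ≤ 15·p = 15·(1/285) = 1/19.
Numerically: 1/19 ≈ 0.052632.
Is 1/19 < 1? YES.
Since P[∪ A_i] ≤ 1/19 < 1, the complement has P[∩ A_i^c] ≥ 1 − 1/19 = 18/19 > 0, so some outcome avoids every A_i.

15·p = 1/19 ≈ 0.052632; existence CERTIFIED by the union bound.


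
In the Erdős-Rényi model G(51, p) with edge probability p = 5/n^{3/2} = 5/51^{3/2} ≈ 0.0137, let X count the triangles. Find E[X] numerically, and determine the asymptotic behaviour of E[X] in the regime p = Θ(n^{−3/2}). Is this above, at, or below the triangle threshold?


Number of potential triangles: C(51, 3) = 20825.
Each occurs with probability p³ ≈ (0.0137)³ ≈ 2.58728e-06.
By linearity: E[X] = C(51, 3)·p³ ≈ 20825 · 2.58728e-06 ≈ 0.054.
Since α = 3/2 > 1, p = c/n^{3/2} = o(1/n) is below the triangle threshold p ~ 1/n. Asymptotically E[X] ~ (c³/6)·n^{3(1−α)} = (5³/6)·n^{-1.5} → 0, so by Markov's inequality G has no triangles w.h.p.

E[X] ≈ 0.054; in regime p = Θ(1/n^{3/2}) E[X] tends to 0 (below the triangle threshold p ~ 1/n).


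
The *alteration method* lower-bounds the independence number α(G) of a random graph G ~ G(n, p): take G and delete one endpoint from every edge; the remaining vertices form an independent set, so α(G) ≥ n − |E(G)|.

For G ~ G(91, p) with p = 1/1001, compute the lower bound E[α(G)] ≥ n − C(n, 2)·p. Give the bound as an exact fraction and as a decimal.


E[|E(G)|] = C(91, 2)·p = 4095 · (1/1001) = 45/11.
E[α(G)] ≥ n − E[|E(G)|] = 91 − 45/11 = 956/11.
Numerically: ≈ 86.909091.
(This is only a lower bound; the true E[α(G)] may be larger.)

E[α(G)] ≥ 956/11 ≈ 86.909091.


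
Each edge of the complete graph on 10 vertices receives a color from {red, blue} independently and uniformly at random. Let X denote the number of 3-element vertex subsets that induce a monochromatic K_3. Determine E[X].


Let X = Σ_S X_S over the C(10, 3) = 120 subsets S of size 3, where X_S = 1 if the K_3 on S is monochromatic.
For a fixed S, the K_3 on S has C(3, 2) = 3 edges. P[all 3 edges red] = (1/2)^3, and likewise for blue, so P[monochromatic] = 2·(1/2)^3 = 2^{1 − 3} = 1/4.
By linearity: E[X] = C(10, 3) · 2^{1 − 3} = 120 · 1/4 = 30.
Numerically: E[X] ≈ 30.000000.

E[X] = C(10,3)·2^(1−C(3,2)) = 30 ≈ 30.000000.


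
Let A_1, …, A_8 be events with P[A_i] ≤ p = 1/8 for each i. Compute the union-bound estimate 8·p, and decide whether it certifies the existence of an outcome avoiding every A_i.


Union bound: P[∪_{i=1}^{8} A_i] ≤ Σ_i P[A_i] ≤ 8·p = 8·(1/8) = 1.
Numerically: 1 ≈ 1.000.
Is 1 < 1? NO.
Since the bound 1 is ≥ 1, the union bound is uninformative here; it does NOT by itself certify existence.

8·p = 1 ≈ 1.000; existence NOT certified by the union bound.


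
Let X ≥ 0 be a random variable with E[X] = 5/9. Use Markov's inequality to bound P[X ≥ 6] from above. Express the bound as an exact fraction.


μ = E[X] = 5/9, a = 6.
Markov: P[X ≥ 6] ≤ μ/a = (5/9)/6 = 5/54.
Numerically: ≈ 0.092593.
(Since a = 6 > μ = 0.555556, the bound 5/54 is < 1 and informative.)

P[X ≥ 6] ≤ 5/54 ≈ 0.092593.


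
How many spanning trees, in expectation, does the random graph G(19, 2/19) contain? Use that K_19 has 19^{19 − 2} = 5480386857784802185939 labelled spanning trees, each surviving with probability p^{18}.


K_19 has 19^{19 − 2} = 5480386857784802185939 labelled spanning trees.
For each such spanning tree H, let X_H = 1 if all 18 edges of H are present in G. Then P[X_H = 1] = p^{18} = (2/19)^{18} = 262144/104127350297911241532841.
By linearity: E[X] = Σ_H E[X_H] = 5480386857784802185939 · p^{18} = 5480386857784802185939 · 262144/104127350297911241532841 = 262144/19.
Numerically: E[X] ≈ 1.38e+04.

E[X] = 5480386857784802185939 · (2/19)^{18} = 262144/19 ≈ 1.38e+04.


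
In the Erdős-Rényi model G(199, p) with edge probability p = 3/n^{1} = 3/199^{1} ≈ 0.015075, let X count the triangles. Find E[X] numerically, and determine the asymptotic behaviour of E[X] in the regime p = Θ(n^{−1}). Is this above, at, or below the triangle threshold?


Number of potential triangles: C(199, 3) = 1293699.
Each occurs with probability p³ ≈ (0.015075)³ ≈ 3.4261355e-06.
By linearity: E[X] = C(199, 3)·p³ ≈ 1293699 · 3.4261355e-06 ≈ 4.43239.
Here α = 1, so p = 3/n is exactly at the triangle threshold p ~ 1/n. Asymptotically E[X] → c³/6 = 3³/6 = 9/2 ≈ 4.50000, a bounded constant. In this regime the triangle count is asymptotically Poisson(c³/6).

E[X] ≈ 4.43239; in regime p = Θ(1/n^{1}) E[X] stays bounded (at the triangle threshold p ~ 1/n).


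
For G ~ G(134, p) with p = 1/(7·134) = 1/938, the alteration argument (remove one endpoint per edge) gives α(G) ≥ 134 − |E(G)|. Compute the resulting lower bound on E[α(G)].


E[|E(G)|] = C(134, 2)·p = 8911 · (1/938) = 19/2.
E[α(G)] ≥ n − E[|E(G)|] = 134 − 19/2 = 249/2.
Numerically: ≈ 124.5000.
(This is only a lower bound; the true E[α(G)] may be larger.)

E[α(G)] ≥ 249/2 ≈ 124.5000.


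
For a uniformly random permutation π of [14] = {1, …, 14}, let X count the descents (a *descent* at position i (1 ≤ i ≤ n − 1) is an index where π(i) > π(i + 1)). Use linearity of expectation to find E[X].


Write X = Σ X_I over i = 1, …, 13, with X_I the indicator of one descent.
There are 13 indicators.
For each fixed i, the pair (π(i), π(i+1)) is a uniformly random ordered pair of distinct values from {1, …, 14}; by symmetry P[π(i) > π(i+1)] = 1/2.
By linearity: E[X] = 13 · (1/2) = (14 − 1) · (1/2) = 13/2 ≈ 6.50000.

E[X] = 13/2 = 6.50000.


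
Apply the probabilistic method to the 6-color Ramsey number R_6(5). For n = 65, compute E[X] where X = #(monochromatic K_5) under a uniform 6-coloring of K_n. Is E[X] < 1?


E[X] = C(65, 5) · 6^{1 − 10} = 8259888 · 6^{−9} = 8259888/10077696.
As a reduced fraction: E[X] = 172081/209952 ≈ 0.8196.
Is E[X] < 1? YES.
Since E[X] < 1, there exists a 6-coloring of K_{65} with no monochromatic K_5; hence R_6(5) > 65.

E[X] = 172081/209952 ≈ 0.8196; E[X] < 1, so R_6(5) > 65.


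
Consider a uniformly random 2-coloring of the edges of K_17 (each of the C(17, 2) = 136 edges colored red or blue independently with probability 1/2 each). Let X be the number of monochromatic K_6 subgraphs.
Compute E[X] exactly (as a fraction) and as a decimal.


Let X = Σ_S X_S over the C(17, 6) = 12376 subsets S of size 6, where X_S = 1 if the K_6 on S is monochromatic.
For a fixed S, the K_6 on S has C(6, 2) = 15 edges. P[all 15 edges red] = (1/2)^15, and likewise for blue, so P[monochromatic] = 2·(1/2)^15 = 2^{1 − 15} = 1/16384.
By linearity: E[X] = C(17, 6) · 2^{1 − 15} = 12376 · 1/16384 = 1547/2048.
Numerically: E[X] ≈ 0.75537.

E[X] = C(17,6)·2^(1−C(6,2)) = 1547/2048 ≈ 0.75537.


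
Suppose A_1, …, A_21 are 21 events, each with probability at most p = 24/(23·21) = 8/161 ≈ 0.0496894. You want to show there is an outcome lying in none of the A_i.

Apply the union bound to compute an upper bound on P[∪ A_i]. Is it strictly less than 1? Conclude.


Union bound: P[∪_{i=1}^{21} A_i] ≤ Σ_i P[A_i] ≤ 21·p = 21·(8/161) = 24/23.
Numerically: 24/23 ≈ 1.0434783.
Is 24/23 < 1? NO.
Since the bound 24/23 is ≥ 1, the union bound is uninformative here; it does NOT by itself certify existence.

21·p = 24/23 ≈ 1.0434783; existence NOT certified by the union bound.


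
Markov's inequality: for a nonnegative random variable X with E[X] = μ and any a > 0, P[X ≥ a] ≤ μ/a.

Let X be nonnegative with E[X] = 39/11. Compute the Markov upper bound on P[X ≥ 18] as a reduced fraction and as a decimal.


μ = E[X] = 39/11, a = 18.
Markov: P[X ≥ 18] ≤ μ/a = (39/11)/18 = 13/66.
Numerically: ≈ 0.19697.
(Since a = 18 > μ = 3.54545, the bound 13/66 is < 1 and informative.)

P[X ≥ 18] ≤ 13/66 ≈ 0.19697.


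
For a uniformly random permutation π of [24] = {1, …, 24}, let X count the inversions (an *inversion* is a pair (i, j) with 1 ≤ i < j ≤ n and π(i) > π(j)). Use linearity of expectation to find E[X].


Write X = Σ X_I over the C(24, 2) = 276 pairs i < j, with X_I the indicator of one inversion.
There are 276 indicators.
For each fixed pair i < j, the values π(i) and π(j) are two distinct elements of {1, …, 24} in uniformly random order; by symmetry P[π(i) > π(j)] = 1/2.
By linearity: E[X] = 276 · (1/2) = C(24, 2) · (1/2) = 276/2 = 138 ≈ 138.000000.

E[X] = 138 = 138.000000.


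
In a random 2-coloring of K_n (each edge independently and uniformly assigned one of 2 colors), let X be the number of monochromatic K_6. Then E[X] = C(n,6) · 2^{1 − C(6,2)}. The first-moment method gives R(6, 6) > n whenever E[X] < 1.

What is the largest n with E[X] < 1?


We need C(n, 6) · 2^{1 − 15} < 1, i.e. C(n, 6) < 2^{15 − 1} = 16384.
Check values of n near the boundary:
  n = 11: C(11, 6) = 462; 462 < 16384? YES
  n = 12: C(12, 6) = 924; 924 < 16384? YES
  n = 13: C(13, 6) = 1716; 1716 < 16384? YES
  n = 14: C(14, 6) = 3003; 3003 < 16384? YES
  n = 15: C(15, 6) = 5005; 5005 < 16384? YES
  n = 16: C(16, 6) = 8008; 8008 < 16384? YES
  n = 17: C(17, 6) = 12376; 12376 < 16384? YES
  n = 18: C(18, 6) = 18564; 18564 < 16384? NO
  n = 19: C(19, 6) = 27132; 27132 < 16384? NO
  n = 20: C(20, 6) = 38760; 38760 < 16384? NO
The largest n with C(n, 6) < 16384 is n = 17 (where E[X] = 1547/2048 ≈ 0.75537). Hence R(6, 6) > 17, i.e. R(6, 6) ≥ 18.

Largest n = 17; hence R(6, 6) > 17.


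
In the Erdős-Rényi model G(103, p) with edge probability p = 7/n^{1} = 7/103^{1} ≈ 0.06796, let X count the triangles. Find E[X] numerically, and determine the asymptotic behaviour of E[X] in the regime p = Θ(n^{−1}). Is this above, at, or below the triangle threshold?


Number of potential triangles: C(103, 3) = 176851.
Each occurs with probability p³ ≈ (0.06796)³ ≈ 3.138936e-04.
By linearity: E[X] = C(103, 3)·p³ ≈ 176851 · 3.138936e-04 ≈ 55.5124.
Here α = 1, so p = 7/n is exactly at the triangle threshold p ~ 1/n. Asymptotically E[X] → c³/6 = 7³/6 = 343/6 ≈ 57.1667, a bounded constant. In this regime the triangle count is asymptotically Poisson(c³/6).

E[X] ≈ 55.5124; in regime p = Θ(1/n^{1}) E[X] stays bounded (at the triangle threshold p ~ 1/n).


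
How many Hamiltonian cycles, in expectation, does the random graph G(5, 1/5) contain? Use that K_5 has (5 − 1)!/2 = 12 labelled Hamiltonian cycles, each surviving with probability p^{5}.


K_5 has (5 − 1)!/2 = 12 labelled Hamiltonian cycles.
For each such Hamiltonian cycle H, let X_H = 1 if all 5 edges of H are present in G. Then P[X_H = 1] = p^{5} = (1/5)^{5} = 1/3125.
Summing the indicators: E[X] = Σ_H E[X_H] = 12 · p^{5} = 12 · 1/3125 = 12/3125.
Numerically: E[X] ≈ 0.00384.

E[X] = 12 · (1/5)^{5} = 12/3125 ≈ 0.00384.


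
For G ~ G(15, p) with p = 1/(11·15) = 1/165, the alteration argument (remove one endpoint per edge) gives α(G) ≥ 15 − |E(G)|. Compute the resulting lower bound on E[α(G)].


E[|E(G)|] = C(15, 2)·p = 105 · (1/165) = 7/11.
E[α(G)] ≥ n − E[|E(G)|] = 15 − 7/11 = 158/11.
Numerically: ≈ 14.3636.
(This is only a lower bound; the true E[α(G)] may be larger.)

E[α(G)] ≥ 158/11 ≈ 14.3636.


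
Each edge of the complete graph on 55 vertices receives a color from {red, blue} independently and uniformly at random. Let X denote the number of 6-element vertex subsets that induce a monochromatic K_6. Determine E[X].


Let X = Σ_S X_S over the C(55, 6) = 28989675 subsets S of size 6, where X_S = 1 if the K_6 on S is monochromatic.
For a fixed S, the K_6 on S has C(6, 2) = 15 edges. P[all 15 edges red] = (1/2)^15, and likewise for blue, so P[monochromatic] = 2·(1/2)^15 = 2^{1 − 15} = 1/16384.
Summing: E[X] = C(55, 6) · 2^{1 − 15} = 28989675 · 1/16384 = 28989675/16384.
Numerically: E[X] ≈ 1769.389343.

E[X] = C(55,6)·2^(1−C(6,2)) = 28989675/16384 ≈ 1769.389343.


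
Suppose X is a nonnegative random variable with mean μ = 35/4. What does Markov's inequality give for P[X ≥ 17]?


μ = E[X] = 35/4, a = 17.
Markov: P[X ≥ 17] ≤ μ/a = (35/4)/17 = 35/68.
Numerically: ≈ 0.514706.
(Since a = 17 > μ = 8.750000, the bound 35/68 is < 1 and informative.)

P[X ≥ 17] ≤ 35/68 ≈ 0.514706.


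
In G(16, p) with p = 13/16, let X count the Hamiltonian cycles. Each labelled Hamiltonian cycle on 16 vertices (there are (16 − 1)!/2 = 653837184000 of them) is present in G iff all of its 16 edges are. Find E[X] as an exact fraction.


K_16 has (16 − 1)!/2 = 653837184000 labelled Hamiltonian cycles.
For each such Hamiltonian cycle H, let X_H = 1 if all 16 edges of H are present in G. Then P[X_H = 1] = p^{16} = (13/16)^{16} = 665416609183179841/18446744073709551616.
By linearity: E[X] = Σ_H E[X_H] = 653837184000 · p^{16} = 653837184000 · 665416609183179841/18446744073709551616 = 424877072202303561918952875/18014398509481984.
Numerically: E[X] ≈ 2.36e+10.

E[X] = 653837184000 · (13/16)^{16} = 424877072202303561918952875/18014398509481984 ≈ 2.36e+10.


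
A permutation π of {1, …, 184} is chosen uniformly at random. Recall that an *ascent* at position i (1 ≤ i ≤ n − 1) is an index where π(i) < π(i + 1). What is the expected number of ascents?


Write X = Σ X_I over i = 1, …, 183, with X_I the indicator of one ascent.
There are 183 indicators.
For each fixed i, the pair (π(i), π(i+1)) is a uniformly random ordered pair of distinct values from {1, …, 184}; by symmetry P[π(i) < π(i+1)] = 1/2.
By linearity: E[X] = 183 · (1/2) = (184 − 1) · (1/2) = 183/2 ≈ 91.500.

E[X] = 183/2 = 91.500.


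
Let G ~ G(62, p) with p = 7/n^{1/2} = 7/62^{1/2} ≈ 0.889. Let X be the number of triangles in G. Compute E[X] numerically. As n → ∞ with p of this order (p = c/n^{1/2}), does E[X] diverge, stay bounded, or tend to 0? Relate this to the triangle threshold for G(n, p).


Number of potential triangles: C(62, 3) = 37820.
Each occurs with probability p³ ≈ (0.889)³ ≈ 7.0259748e-01.
By linearity: E[X] = C(62, 3)·p³ ≈ 37820 · 7.0259748e-01 ≈ 26572.23657.
Since α = 1/2 < 1, p = c/n^{1/2} ≫ 1/n is above the triangle threshold p ~ 1/n. Asymptotically E[X] ~ (c³/6)·n^{3(1−α)} = (7³/6)·n^{1.5} → ∞; triangles are abundant w.h.p.

E[X] ≈ 26572.23657; in regime p = Θ(1/n^{1/2}) E[X] diverges (above the triangle threshold p ~ 1/n).


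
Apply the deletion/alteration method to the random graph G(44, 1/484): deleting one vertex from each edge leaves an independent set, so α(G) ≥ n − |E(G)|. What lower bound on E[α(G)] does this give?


E[|E(G)|] = C(44, 2)·p = 946 · (1/484) = 43/22.
E[α(G)] ≥ n − E[|E(G)|] = 44 − 43/22 = 925/22.
Numerically: ≈ 42.045.
(This is only a lower bound; the true E[α(G)] may be larger.)

E[α(G)] ≥ 925/22 ≈ 42.045.


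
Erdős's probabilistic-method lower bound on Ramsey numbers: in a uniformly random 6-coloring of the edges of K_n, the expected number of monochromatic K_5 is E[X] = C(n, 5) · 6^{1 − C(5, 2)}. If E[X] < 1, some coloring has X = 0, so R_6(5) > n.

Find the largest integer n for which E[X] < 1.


We need C(n, 5) · 6^{1 − 10} < 1, i.e. C(n, 5) < 6^{10 − 1} = 10077696.
Check values of n near the boundary:
  n = 65: C(65, 5) = 8259888; 8259888 < 10077696? YES
  n = 66: C(66, 5) = 8936928; 8936928 < 10077696? YES
  n = 67: C(67, 5) = 9657648; 9657648 < 10077696? YES
  n = 68: C(68, 5) = 10424128; 10424128 < 10077696? NO
The largest n with C(n, 5) < 10077696 is n = 67 (where E[X] = 67067/69984 ≈ 0.95832). Hence R_6(5) > 67, i.e. R_6(5) ≥ 68.

Largest n = 67; hence R_6(5) > 67.


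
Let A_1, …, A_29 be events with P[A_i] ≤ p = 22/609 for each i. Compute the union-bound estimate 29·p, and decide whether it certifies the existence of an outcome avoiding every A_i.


Union bound: P[∪_{i=1}^{29} A_i] ≤ Σ_i P[A_i] ≤ 29·p = 29·(22/609) = 22/21.
Numerically: 22/21 ≈ 1.0476190.
Is 22/21 < 1? NO.
Since the bound 22/21 is ≥ 1, the union bound is uninformative here; it does NOT by itself certify existence.

29·p = 22/21 ≈ 1.0476190; existence NOT certified by the union bound.
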